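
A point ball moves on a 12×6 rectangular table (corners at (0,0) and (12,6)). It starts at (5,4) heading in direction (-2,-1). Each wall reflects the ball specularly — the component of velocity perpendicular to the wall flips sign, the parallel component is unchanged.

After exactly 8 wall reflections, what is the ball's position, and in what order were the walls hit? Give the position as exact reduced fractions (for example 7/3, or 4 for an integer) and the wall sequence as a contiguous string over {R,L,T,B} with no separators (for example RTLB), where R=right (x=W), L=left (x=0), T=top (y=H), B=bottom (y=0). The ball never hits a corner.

1. t=5/2 → L at (0,3/2); v=(2,-1)
2. t=3/2 → B at (3,0); v=(2,1)
3. t=9/2 → R at (12,9/2); v=(-2,1)
4. t=3/2 → T at (9,6); v=(-2,-1)
5. t=9/2 → L at (0,3/2); v=(2,-1)
6. t=3/2 → B at (3,0); v=(2,1)
7. t=9/2 → R at (12,9/2); v=(-2,1)
8. t=3/2 → T at (9,6); v=(-2,-1)

Final position: (9,6)
Wall sequence: LBRTLBRT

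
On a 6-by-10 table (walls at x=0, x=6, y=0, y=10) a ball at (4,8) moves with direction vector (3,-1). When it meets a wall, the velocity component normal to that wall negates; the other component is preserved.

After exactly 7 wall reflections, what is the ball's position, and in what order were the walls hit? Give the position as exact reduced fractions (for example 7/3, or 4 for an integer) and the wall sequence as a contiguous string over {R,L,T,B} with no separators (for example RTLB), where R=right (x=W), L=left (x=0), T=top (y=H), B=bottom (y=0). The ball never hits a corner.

Final position: (0,8/3)
Wall sequence: RLRLBRL

1. t=2/3 → R at (6,22/3); v=(-3,-1)
2. t=2 → L at (0,16/3); v=(3,-1)
3. t=2 → R at (6,10/3); v=(-3,-1)
4. t=2 → L at (0,4/3); v=(3,-1)
5. t=4/3 → B at (4,0); v=(3,1)
6. t=2/3 → R at (6,2/3); v=(-3,1)
7. t=2 → L at (0,8/3); v=(3,1)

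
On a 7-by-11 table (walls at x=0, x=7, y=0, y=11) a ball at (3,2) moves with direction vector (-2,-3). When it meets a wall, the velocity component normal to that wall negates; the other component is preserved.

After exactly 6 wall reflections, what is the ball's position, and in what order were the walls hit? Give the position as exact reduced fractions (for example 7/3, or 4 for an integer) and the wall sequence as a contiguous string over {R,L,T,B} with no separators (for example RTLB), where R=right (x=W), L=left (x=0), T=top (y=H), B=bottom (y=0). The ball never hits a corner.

Final position: (0,3/2)
Wall sequence: BLTRBL

1. t=2/3 → B at (5/3,0); v=(-2,3)
2. t=5/6 → L at (0,5/2); v=(2,3)
3. t=17/6 → T at (17/3,11); v=(2,-3)
4. t=2/3 → R at (7,9); v=(-2,-3)
5. t=3 → B at (1,0); v=(-2,3)
6. t=1/2 → L at (0,3/2); v=(2,3)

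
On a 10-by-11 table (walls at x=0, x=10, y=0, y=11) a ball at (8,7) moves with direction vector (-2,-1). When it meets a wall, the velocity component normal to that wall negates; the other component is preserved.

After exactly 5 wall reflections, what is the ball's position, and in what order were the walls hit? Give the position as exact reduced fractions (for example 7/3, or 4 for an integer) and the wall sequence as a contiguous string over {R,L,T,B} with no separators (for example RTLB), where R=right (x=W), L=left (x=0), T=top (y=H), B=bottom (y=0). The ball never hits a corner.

Final position: (8,11)
Wall sequence: LBRLT

1. t=4 → L at (0,3); v=(2,-1)
2. t=3 → B at (6,0); v=(2,1)
3. t=2 → R at (10,2); v=(-2,1)
4. t=5 → L at (0,7); v=(2,1)
5. t=4 → T at (8,11); v=(2,-1)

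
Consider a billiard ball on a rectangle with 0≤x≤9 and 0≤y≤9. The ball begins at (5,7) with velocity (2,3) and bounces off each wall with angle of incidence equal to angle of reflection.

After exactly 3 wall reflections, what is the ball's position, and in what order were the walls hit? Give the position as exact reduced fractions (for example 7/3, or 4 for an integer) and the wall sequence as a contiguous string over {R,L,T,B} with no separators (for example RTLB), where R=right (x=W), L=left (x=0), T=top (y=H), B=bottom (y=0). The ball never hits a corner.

Final position: (17/3,0)
Wall sequence: TRB

1. t=2/3 → T at (19/3,9); v=(2,-3)
2. t=4/3 → R at (9,5); v=(-2,-3)
3. t=5/3 → B at (17/3,0); v=(-2,3)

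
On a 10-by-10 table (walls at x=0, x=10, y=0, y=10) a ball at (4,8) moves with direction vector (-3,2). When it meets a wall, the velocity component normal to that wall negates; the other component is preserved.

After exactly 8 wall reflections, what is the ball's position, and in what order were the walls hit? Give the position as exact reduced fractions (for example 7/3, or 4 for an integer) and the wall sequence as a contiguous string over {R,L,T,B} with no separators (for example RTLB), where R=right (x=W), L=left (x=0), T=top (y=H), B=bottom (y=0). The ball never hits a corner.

1. t=1 → T at (1,10); v=(-3,-2)
2. t=1/3 → L at (0,28/3); v=(3,-2)
3. t=10/3 → R at (10,8/3); v=(-3,-2)
4. t=4/3 → B at (6,0); v=(-3,2)
5. t=2 → L at (0,4); v=(3,2)
6. t=3 → T at (9,10); v=(3,-2)
7. t=1/3 → R at (10,28/3); v=(-3,-2)
8. t=10/3 → L at (0,8/3); v=(3,-2)

Final position: (0,8/3)
Wall sequence: TLRBLTRL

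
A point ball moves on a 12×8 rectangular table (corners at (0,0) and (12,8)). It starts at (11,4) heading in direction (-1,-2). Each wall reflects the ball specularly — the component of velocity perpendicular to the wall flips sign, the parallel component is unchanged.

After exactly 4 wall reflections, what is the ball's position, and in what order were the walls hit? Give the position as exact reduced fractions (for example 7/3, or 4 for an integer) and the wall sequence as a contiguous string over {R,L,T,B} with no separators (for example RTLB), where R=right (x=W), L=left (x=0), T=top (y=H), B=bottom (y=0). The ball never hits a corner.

Final position: (0,2)
Wall sequence: BTBL

1. t=2 → B at (9,0); v=(-1,2)
2. t=4 → T at (5,8); v=(-1,-2)
3. t=4 → B at (1,0); v=(-1,2)
4. t=1 → L at (0,2); v=(1,2)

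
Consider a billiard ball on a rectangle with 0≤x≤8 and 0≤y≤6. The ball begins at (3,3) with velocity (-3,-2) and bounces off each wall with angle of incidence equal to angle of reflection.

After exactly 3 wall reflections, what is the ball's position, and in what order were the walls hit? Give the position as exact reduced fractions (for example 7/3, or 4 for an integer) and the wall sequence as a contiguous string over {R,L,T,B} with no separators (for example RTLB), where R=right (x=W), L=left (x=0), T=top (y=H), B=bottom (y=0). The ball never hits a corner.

Final position: (8,13/3)
Wall sequence: LBR

1. t=1 → L at (0,1); v=(3,-2)
2. t=1/2 → B at (3/2,0); v=(3,2)
3. t=13/6 → R at (8,13/3); v=(-3,2)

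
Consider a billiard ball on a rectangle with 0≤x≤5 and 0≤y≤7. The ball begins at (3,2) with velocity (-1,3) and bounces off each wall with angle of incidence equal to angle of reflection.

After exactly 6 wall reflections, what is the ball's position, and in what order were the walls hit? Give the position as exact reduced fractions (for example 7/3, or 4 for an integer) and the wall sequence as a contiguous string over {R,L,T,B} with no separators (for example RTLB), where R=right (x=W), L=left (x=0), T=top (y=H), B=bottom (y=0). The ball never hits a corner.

Final position: (13/3,0)
Wall sequence: TLBTRB

1. t=5/3 → T at (4/3,7); v=(-1,-3)
2. t=4/3 → L at (0,3); v=(1,-3)
3. t=1 → B at (1,0); v=(1,3)
4. t=7/3 → T at (10/3,7); v=(1,-3)
5. t=5/3 → R at (5,2); v=(-1,-3)
6. t=2/3 → B at (13/3,0); v=(-1,3)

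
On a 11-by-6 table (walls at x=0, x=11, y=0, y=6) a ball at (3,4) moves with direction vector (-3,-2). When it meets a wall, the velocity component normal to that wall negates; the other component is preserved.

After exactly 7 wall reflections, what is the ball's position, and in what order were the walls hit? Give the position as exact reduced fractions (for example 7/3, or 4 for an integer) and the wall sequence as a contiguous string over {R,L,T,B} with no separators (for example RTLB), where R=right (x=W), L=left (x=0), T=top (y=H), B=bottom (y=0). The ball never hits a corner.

1. t=1 → L at (0,2); v=(3,-2)
2. t=1 → B at (3,0); v=(3,2)
3. t=8/3 → R at (11,16/3); v=(-3,2)
4. t=1/3 → T at (10,6); v=(-3,-2)
5. t=3 → B at (1,0); v=(-3,2)
6. t=1/3 → L at (0,2/3); v=(3,2)
7. t=8/3 → T at (8,6); v=(3,-2)

Final position: (8,6)
Wall sequence: LBRTBLT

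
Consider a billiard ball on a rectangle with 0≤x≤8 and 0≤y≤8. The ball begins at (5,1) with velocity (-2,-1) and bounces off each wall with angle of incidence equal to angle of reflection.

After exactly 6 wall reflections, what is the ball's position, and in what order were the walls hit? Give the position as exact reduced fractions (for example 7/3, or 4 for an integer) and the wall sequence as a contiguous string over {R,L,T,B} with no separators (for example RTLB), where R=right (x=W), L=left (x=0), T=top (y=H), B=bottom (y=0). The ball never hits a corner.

Final position: (8,5/2)
Wall sequence: BLRTLR

1. t=1 → B at (3,0); v=(-2,1)
2. t=3/2 → L at (0,3/2); v=(2,1)
3. t=4 → R at (8,11/2); v=(-2,1)
4. t=5/2 → T at (3,8); v=(-2,-1)
5. t=3/2 → L at (0,13/2); v=(2,-1)
6. t=4 → R at (8,5/2); v=(-2,-1)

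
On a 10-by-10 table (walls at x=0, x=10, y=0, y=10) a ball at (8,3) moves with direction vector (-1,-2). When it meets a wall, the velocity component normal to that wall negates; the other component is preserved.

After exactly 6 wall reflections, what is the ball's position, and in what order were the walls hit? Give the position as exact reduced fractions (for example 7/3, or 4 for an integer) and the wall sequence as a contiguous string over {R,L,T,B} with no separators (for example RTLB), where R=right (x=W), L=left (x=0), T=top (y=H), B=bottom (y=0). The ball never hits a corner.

1. t=3/2 → B at (13/2,0); v=(-1,2)
2. t=5 → T at (3/2,10); v=(-1,-2)
3. t=3/2 → L at (0,7); v=(1,-2)
4. t=7/2 → B at (7/2,0); v=(1,2)
5. t=5 → T at (17/2,10); v=(1,-2)
6. t=3/2 → R at (10,7); v=(-1,-2)

Final position: (10,7)
Wall sequence: BTLBTR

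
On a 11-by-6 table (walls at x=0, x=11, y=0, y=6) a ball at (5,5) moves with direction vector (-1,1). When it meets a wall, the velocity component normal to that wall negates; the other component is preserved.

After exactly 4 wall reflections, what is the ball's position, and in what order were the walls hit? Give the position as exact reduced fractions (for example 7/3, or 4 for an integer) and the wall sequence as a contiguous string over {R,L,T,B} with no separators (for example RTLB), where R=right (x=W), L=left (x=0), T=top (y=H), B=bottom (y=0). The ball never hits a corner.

Final position: (8,6)
Wall sequence: TLBT

1. t=1 → T at (4,6); v=(-1,-1)
2. t=4 → L at (0,2); v=(1,-1)
3. t=2 → B at (2,0); v=(1,1)
4. t=6 → T at (8,6); v=(1,-1)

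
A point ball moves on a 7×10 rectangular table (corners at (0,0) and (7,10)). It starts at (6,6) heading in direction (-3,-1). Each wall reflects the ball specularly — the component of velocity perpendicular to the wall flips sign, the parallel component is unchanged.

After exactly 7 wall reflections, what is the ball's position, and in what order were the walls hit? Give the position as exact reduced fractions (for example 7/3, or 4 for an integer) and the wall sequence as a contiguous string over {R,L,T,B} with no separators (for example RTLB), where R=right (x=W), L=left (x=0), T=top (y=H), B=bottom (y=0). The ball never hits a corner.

Final position: (7,23/3)
Wall sequence: LRBLRLR

1. t=2 → L at (0,4); v=(3,-1)
2. t=7/3 → R at (7,5/3); v=(-3,-1)
3. t=5/3 → B at (2,0); v=(-3,1)
4. t=2/3 → L at (0,2/3); v=(3,1)
5. t=7/3 → R at (7,3); v=(-3,1)
6. t=7/3 → L at (0,16/3); v=(3,1)
7. t=7/3 → R at (7,23/3); v=(-3,1)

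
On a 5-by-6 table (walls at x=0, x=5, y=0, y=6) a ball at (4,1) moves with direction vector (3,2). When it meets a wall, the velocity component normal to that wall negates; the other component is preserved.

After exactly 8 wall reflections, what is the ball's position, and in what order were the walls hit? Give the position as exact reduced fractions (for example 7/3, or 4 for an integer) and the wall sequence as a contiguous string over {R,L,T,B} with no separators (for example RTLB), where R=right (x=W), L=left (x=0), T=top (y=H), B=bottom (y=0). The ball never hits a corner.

Final position: (1/2,6)
Wall sequence: RLTRLBRT

1. t=1/3 → R at (5,5/3); v=(-3,2)
2. t=5/3 → L at (0,5); v=(3,2)
3. t=1/2 → T at (3/2,6); v=(3,-2)
4. t=7/6 → R at (5,11/3); v=(-3,-2)
5. t=5/3 → L at (0,1/3); v=(3,-2)
6. t=1/6 → B at (1/2,0); v=(3,2)
7. t=3/2 → R at (5,3); v=(-3,2)
8. t=3/2 → T at (1/2,6); v=(-3,-2)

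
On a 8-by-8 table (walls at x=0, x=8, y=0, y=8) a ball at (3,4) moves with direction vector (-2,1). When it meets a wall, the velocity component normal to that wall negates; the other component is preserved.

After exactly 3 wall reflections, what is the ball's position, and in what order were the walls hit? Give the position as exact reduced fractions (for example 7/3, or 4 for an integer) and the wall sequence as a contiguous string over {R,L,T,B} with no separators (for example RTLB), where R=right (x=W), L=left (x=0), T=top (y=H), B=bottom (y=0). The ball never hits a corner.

1. t=3/2 → L at (0,11/2); v=(2,1)
2. t=5/2 → T at (5,8); v=(2,-1)
3. t=3/2 → R at (8,13/2); v=(-2,-1)

Final position: (8,13/2)
Wall sequence: LTR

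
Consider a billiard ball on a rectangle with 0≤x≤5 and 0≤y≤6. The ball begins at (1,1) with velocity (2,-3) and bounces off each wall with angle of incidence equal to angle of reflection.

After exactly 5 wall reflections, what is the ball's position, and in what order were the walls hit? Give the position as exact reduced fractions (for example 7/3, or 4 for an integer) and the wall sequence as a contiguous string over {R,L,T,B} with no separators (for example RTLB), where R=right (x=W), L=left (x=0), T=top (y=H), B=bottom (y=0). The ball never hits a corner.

1. t=1/3 → B at (5/3,0); v=(2,3)
2. t=5/3 → R at (5,5); v=(-2,3)
3. t=1/3 → T at (13/3,6); v=(-2,-3)
4. t=2 → B at (1/3,0); v=(-2,3)
5. t=1/6 → L at (0,1/2); v=(2,3)

Final position: (0,1/2)
Wall sequence: BRTBL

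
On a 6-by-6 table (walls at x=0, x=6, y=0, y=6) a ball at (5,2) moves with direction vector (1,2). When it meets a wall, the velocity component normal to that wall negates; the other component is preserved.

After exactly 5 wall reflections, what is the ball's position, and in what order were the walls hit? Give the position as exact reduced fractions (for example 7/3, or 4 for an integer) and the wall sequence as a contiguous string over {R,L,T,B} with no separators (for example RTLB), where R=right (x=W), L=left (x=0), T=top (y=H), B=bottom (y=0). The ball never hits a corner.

Final position: (1,6)
Wall sequence: RTBLT

1. t=1 → R at (6,4); v=(-1,2)
2. t=1 → T at (5,6); v=(-1,-2)
3. t=3 → B at (2,0); v=(-1,2)
4. t=2 → L at (0,4); v=(1,2)
5. t=1 → T at (1,6); v=(1,-2)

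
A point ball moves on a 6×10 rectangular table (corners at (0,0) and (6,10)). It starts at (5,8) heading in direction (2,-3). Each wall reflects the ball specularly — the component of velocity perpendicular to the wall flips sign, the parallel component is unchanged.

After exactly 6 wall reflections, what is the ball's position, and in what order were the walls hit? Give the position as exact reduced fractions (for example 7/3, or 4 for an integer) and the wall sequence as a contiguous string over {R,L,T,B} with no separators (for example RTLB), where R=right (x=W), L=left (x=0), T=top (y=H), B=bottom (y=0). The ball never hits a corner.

1. t=1/2 → R at (6,13/2); v=(-2,-3)
2. t=13/6 → B at (5/3,0); v=(-2,3)
3. t=5/6 → L at (0,5/2); v=(2,3)
4. t=5/2 → T at (5,10); v=(2,-3)
5. t=1/2 → R at (6,17/2); v=(-2,-3)
6. t=17/6 → B at (1/3,0); v=(-2,3)

Final position: (1/3,0)
Wall sequence: RBLTRB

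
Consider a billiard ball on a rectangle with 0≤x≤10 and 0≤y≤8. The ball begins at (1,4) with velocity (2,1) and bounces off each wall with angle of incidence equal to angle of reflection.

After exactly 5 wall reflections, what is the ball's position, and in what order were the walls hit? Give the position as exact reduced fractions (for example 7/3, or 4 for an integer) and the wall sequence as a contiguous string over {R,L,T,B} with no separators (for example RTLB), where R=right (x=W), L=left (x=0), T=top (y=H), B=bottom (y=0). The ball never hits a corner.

1. t=4 → T at (9,8); v=(2,-1)
2. t=1/2 → R at (10,15/2); v=(-2,-1)
3. t=5 → L at (0,5/2); v=(2,-1)
4. t=5/2 → B at (5,0); v=(2,1)
5. t=5/2 → R at (10,5/2); v=(-2,1)

Final position: (10,5/2)
Wall sequence: TRLBR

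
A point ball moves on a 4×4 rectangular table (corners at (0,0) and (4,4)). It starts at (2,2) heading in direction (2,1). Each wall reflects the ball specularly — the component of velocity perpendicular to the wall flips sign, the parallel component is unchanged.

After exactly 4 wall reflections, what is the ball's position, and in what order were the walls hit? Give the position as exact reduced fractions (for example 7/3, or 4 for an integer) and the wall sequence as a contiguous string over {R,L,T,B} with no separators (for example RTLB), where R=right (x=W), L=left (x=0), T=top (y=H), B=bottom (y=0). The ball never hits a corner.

Final position: (4,1)
Wall sequence: RTLR

1. t=1 → R at (4,3); v=(-2,1)
2. t=1 → T at (2,4); v=(-2,-1)
3. t=1 → L at (0,3); v=(2,-1)
4. t=2 → R at (4,1); v=(-2,-1)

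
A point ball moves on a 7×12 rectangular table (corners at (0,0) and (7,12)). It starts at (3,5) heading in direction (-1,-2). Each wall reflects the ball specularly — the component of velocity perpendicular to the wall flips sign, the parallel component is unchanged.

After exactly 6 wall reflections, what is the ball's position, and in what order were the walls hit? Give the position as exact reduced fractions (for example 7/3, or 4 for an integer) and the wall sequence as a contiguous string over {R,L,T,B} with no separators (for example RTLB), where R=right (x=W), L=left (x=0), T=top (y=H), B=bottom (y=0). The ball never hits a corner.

1. t=5/2 → B at (1/2,0); v=(-1,2)
2. t=1/2 → L at (0,1); v=(1,2)
3. t=11/2 → T at (11/2,12); v=(1,-2)
4. t=3/2 → R at (7,9); v=(-1,-2)
5. t=9/2 → B at (5/2,0); v=(-1,2)
6. t=5/2 → L at (0,5); v=(1,2)

Final position: (0,5)
Wall sequence: BLTRBL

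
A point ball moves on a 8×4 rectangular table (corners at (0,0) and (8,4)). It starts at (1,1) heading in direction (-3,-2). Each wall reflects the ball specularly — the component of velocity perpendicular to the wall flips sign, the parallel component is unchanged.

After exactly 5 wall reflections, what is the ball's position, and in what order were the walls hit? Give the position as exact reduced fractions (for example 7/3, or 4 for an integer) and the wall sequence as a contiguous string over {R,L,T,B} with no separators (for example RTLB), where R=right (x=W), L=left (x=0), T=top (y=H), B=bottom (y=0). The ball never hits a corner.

Final position: (7/2,0)
Wall sequence: LBTRB

1. t=1/3 → L at (0,1/3); v=(3,-2)
2. t=1/6 → B at (1/2,0); v=(3,2)
3. t=2 → T at (13/2,4); v=(3,-2)
4. t=1/2 → R at (8,3); v=(-3,-2)
5. t=3/2 → B at (7/2,0); v=(-3,2)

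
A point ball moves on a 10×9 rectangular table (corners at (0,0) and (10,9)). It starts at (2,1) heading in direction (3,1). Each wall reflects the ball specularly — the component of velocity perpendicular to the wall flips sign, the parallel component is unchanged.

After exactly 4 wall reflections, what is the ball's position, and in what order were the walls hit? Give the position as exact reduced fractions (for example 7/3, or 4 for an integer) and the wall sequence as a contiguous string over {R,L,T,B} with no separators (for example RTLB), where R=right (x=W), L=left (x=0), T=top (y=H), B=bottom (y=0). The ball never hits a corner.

1. t=8/3 → R at (10,11/3); v=(-3,1)
2. t=10/3 → L at (0,7); v=(3,1)
3. t=2 → T at (6,9); v=(3,-1)
4. t=4/3 → R at (10,23/3); v=(-3,-1)

Final position: (10,23/3)
Wall sequence: RLTR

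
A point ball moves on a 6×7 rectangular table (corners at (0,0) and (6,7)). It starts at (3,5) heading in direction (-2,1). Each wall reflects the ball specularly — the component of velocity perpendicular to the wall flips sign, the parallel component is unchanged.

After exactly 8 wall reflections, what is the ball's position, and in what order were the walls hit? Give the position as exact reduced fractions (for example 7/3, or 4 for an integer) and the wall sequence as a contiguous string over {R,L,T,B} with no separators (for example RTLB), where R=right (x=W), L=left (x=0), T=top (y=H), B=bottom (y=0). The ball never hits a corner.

1. t=3/2 → L at (0,13/2); v=(2,1)
2. t=1/2 → T at (1,7); v=(2,-1)
3. t=5/2 → R at (6,9/2); v=(-2,-1)
4. t=3 → L at (0,3/2); v=(2,-1)
5. t=3/2 → B at (3,0); v=(2,1)
6. t=3/2 → R at (6,3/2); v=(-2,1)
7. t=3 → L at (0,9/2); v=(2,1)
8. t=5/2 → T at (5,7); v=(2,-1)

Final position: (5,7)
Wall sequence: LTRLBRLT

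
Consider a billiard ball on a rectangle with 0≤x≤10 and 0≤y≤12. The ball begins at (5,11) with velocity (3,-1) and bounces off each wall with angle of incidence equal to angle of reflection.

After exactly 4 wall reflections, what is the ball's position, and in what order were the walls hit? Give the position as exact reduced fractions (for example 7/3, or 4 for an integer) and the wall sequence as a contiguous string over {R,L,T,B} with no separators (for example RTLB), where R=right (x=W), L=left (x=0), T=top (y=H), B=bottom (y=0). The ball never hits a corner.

Final position: (2,0)
Wall sequence: RLRB

1. t=5/3 → R at (10,28/3); v=(-3,-1)
2. t=10/3 → L at (0,6); v=(3,-1)
3. t=10/3 → R at (10,8/3); v=(-3,-1)
4. t=8/3 → B at (2,0); v=(-3,1)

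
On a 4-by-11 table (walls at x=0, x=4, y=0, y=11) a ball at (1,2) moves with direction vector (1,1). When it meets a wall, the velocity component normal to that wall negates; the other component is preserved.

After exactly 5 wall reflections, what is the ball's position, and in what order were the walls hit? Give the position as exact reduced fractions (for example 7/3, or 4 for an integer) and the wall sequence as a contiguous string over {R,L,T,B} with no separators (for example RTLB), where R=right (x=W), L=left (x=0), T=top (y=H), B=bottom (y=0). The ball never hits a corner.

1. t=3 → R at (4,5); v=(-1,1)
2. t=4 → L at (0,9); v=(1,1)
3. t=2 → T at (2,11); v=(1,-1)
4. t=2 → R at (4,9); v=(-1,-1)
5. t=4 → L at (0,5); v=(1,-1)

Final position: (0,5)
Wall sequence: RLTRL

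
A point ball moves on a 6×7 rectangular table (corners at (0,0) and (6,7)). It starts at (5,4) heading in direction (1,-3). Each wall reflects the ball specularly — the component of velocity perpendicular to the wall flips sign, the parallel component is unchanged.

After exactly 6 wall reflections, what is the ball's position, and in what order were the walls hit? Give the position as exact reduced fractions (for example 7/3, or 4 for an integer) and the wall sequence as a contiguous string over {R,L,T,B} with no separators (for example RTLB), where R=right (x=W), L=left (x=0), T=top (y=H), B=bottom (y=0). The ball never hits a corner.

Final position: (4/3,7)
Wall sequence: RBTBLT

1. t=1 → R at (6,1); v=(-1,-3)
2. t=1/3 → B at (17/3,0); v=(-1,3)
3. t=7/3 → T at (10/3,7); v=(-1,-3)
4. t=7/3 → B at (1,0); v=(-1,3)
5. t=1 → L at (0,3); v=(1,3)
6. t=4/3 → T at (4/3,7); v=(1,-3)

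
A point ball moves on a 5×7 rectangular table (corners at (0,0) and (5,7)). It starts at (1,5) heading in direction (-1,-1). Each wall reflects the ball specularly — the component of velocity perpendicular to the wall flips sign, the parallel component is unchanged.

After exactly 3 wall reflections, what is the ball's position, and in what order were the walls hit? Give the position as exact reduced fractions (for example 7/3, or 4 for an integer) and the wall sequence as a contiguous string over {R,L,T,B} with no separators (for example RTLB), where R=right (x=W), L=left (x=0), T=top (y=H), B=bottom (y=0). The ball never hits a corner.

1. t=1 → L at (0,4); v=(1,-1)
2. t=4 → B at (4,0); v=(1,1)
3. t=1 → R at (5,1); v=(-1,1)

Final position: (5,1)
Wall sequence: LBR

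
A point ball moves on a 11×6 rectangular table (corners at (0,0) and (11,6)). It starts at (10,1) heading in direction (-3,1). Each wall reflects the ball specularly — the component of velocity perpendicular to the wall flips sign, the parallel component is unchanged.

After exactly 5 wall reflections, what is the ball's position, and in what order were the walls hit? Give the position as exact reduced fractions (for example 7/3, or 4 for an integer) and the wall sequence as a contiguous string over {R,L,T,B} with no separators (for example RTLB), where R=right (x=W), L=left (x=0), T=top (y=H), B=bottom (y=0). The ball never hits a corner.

Final position: (1,0)
Wall sequence: LTRLB

1. t=10/3 → L at (0,13/3); v=(3,1)
2. t=5/3 → T at (5,6); v=(3,-1)
3. t=2 → R at (11,4); v=(-3,-1)
4. t=11/3 → L at (0,1/3); v=(3,-1)
5. t=1/3 → B at (1,0); v=(3,1)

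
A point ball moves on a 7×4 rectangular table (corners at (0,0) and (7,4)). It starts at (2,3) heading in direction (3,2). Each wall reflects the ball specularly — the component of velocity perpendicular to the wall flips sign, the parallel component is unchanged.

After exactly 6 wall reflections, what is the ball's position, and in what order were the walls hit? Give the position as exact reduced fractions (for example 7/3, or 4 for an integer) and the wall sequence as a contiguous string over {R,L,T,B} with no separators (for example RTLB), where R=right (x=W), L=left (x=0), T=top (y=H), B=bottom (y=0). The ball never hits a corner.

Final position: (7,1/3)
Wall sequence: TRBLTR

1. t=1/2 → T at (7/2,4); v=(3,-2)
2. t=7/6 → R at (7,5/3); v=(-3,-2)
3. t=5/6 → B at (9/2,0); v=(-3,2)
4. t=3/2 → L at (0,3); v=(3,2)
5. t=1/2 → T at (3/2,4); v=(3,-2)
6. t=11/6 → R at (7,1/3); v=(-3,-2)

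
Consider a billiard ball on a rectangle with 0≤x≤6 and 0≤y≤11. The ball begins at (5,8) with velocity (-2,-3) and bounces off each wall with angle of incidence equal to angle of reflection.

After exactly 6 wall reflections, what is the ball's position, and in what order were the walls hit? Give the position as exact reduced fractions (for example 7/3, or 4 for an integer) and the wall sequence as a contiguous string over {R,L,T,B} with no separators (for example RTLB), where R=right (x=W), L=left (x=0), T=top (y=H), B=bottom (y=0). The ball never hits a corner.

Final position: (3,0)
Wall sequence: LBRTLB

1. t=5/2 → L at (0,1/2); v=(2,-3)
2. t=1/6 → B at (1/3,0); v=(2,3)
3. t=17/6 → R at (6,17/2); v=(-2,3)
4. t=5/6 → T at (13/3,11); v=(-2,-3)
5. t=13/6 → L at (0,9/2); v=(2,-3)
6. t=3/2 → B at (3,0); v=(2,3)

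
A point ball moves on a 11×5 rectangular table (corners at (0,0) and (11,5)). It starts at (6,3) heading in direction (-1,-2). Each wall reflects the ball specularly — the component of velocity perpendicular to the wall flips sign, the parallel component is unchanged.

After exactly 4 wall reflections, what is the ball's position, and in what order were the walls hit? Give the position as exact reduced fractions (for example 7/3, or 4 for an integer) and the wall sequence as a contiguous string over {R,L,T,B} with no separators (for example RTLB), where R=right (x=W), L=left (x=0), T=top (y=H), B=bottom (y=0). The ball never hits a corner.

Final position: (1/2,0)
Wall sequence: BTLB

1. t=3/2 → B at (9/2,0); v=(-1,2)
2. t=5/2 → T at (2,5); v=(-1,-2)
3. t=2 → L at (0,1); v=(1,-2)
4. t=1/2 → B at (1/2,0); v=(1,2)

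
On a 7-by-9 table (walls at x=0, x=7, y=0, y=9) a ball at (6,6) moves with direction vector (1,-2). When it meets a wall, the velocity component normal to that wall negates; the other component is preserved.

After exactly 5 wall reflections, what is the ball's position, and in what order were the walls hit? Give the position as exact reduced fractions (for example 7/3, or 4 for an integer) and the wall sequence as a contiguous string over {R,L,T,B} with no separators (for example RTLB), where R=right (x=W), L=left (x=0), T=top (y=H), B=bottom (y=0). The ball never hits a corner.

Final position: (4,0)
Wall sequence: RBTLB

1. t=1 → R at (7,4); v=(-1,-2)
2. t=2 → B at (5,0); v=(-1,2)
3. t=9/2 → T at (1/2,9); v=(-1,-2)
4. t=1/2 → L at (0,8); v=(1,-2)
5. t=4 → B at (4,0); v=(1,2)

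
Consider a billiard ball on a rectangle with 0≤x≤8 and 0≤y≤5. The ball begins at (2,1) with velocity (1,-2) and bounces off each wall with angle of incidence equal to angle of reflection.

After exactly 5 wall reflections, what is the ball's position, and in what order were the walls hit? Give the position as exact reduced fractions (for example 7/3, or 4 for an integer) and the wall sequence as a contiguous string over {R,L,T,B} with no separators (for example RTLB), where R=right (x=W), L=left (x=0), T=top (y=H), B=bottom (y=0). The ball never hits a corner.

1. t=1/2 → B at (5/2,0); v=(1,2)
2. t=5/2 → T at (5,5); v=(1,-2)
3. t=5/2 → B at (15/2,0); v=(1,2)
4. t=1/2 → R at (8,1); v=(-1,2)
5. t=2 → T at (6,5); v=(-1,-2)

Final position: (6,5)
Wall sequence: BTBRT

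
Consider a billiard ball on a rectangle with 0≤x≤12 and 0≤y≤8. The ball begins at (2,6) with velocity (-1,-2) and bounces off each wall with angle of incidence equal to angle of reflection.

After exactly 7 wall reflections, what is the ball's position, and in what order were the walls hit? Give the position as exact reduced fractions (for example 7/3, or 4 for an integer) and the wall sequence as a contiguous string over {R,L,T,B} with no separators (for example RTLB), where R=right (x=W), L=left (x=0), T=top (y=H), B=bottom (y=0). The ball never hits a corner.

1. t=2 → L at (0,2); v=(1,-2)
2. t=1 → B at (1,0); v=(1,2)
3. t=4 → T at (5,8); v=(1,-2)
4. t=4 → B at (9,0); v=(1,2)
5. t=3 → R at (12,6); v=(-1,2)
6. t=1 → T at (11,8); v=(-1,-2)
7. t=4 → B at (7,0); v=(-1,2)

Final position: (7,0)
Wall sequence: LBTBRTB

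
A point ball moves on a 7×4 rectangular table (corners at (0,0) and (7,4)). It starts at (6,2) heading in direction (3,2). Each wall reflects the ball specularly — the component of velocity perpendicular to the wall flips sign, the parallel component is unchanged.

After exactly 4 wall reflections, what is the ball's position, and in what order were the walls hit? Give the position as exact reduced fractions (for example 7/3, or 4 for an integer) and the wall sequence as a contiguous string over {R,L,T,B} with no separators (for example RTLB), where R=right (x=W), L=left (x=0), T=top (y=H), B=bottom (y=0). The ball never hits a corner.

Final position: (1,0)
Wall sequence: RTLB

1. t=1/3 → R at (7,8/3); v=(-3,2)
2. t=2/3 → T at (5,4); v=(-3,-2)
3. t=5/3 → L at (0,2/3); v=(3,-2)
4. t=1/3 → B at (1,0); v=(3,2)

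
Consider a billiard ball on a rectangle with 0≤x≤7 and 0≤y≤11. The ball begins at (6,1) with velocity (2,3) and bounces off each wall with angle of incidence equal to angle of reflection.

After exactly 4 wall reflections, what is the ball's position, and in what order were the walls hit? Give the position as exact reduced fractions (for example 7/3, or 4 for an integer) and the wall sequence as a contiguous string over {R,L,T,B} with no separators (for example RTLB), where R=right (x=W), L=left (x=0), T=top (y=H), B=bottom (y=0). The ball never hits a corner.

Final position: (6,0)
Wall sequence: RTLB

1. t=1/2 → R at (7,5/2); v=(-2,3)
2. t=17/6 → T at (4/3,11); v=(-2,-3)
3. t=2/3 → L at (0,9); v=(2,-3)
4. t=3 → B at (6,0); v=(2,3)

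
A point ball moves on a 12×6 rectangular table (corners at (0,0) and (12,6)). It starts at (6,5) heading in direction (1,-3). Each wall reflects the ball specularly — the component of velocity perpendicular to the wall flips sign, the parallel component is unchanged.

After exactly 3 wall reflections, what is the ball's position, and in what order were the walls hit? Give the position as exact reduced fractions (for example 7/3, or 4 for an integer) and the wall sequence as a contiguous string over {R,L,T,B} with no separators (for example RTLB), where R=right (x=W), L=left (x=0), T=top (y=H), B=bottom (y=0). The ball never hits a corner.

1. t=5/3 → B at (23/3,0); v=(1,3)
2. t=2 → T at (29/3,6); v=(1,-3)
3. t=2 → B at (35/3,0); v=(1,3)

Final position: (35/3,0)
Wall sequence: BTB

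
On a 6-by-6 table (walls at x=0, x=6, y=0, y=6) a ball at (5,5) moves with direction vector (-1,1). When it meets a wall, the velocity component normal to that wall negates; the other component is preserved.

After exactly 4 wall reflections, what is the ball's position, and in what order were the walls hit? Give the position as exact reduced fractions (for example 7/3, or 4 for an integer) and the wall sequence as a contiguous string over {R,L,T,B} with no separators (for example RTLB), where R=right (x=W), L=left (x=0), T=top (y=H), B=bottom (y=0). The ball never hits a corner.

1. t=1 → T at (4,6); v=(-1,-1)
2. t=4 → L at (0,2); v=(1,-1)
3. t=2 → B at (2,0); v=(1,1)
4. t=4 → R at (6,4); v=(-1,1)

Final position: (6,4)
Wall sequence: TLBR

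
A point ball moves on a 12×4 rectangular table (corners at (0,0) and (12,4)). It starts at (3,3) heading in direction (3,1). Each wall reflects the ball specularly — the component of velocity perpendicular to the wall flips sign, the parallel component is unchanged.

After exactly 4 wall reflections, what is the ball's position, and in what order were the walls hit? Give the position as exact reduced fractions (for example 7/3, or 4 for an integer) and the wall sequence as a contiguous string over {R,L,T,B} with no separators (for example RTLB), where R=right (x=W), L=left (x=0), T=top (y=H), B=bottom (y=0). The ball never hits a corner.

Final position: (0,2)
Wall sequence: TRBL

1. t=1 → T at (6,4); v=(3,-1)
2. t=2 → R at (12,2); v=(-3,-1)
3. t=2 → B at (6,0); v=(-3,1)
4. t=2 → L at (0,2); v=(3,1)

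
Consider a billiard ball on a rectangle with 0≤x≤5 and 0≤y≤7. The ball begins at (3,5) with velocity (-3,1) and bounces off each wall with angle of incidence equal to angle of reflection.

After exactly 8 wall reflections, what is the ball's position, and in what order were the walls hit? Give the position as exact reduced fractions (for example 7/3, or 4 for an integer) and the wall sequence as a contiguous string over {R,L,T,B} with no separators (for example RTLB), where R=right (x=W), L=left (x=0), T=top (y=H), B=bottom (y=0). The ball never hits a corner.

1. t=1 → L at (0,6); v=(3,1)
2. t=1 → T at (3,7); v=(3,-1)
3. t=2/3 → R at (5,19/3); v=(-3,-1)
4. t=5/3 → L at (0,14/3); v=(3,-1)
5. t=5/3 → R at (5,3); v=(-3,-1)
6. t=5/3 → L at (0,4/3); v=(3,-1)
7. t=4/3 → B at (4,0); v=(3,1)
8. t=1/3 → R at (5,1/3); v=(-3,1)

Final position: (5,1/3)
Wall sequence: LTRLRLBR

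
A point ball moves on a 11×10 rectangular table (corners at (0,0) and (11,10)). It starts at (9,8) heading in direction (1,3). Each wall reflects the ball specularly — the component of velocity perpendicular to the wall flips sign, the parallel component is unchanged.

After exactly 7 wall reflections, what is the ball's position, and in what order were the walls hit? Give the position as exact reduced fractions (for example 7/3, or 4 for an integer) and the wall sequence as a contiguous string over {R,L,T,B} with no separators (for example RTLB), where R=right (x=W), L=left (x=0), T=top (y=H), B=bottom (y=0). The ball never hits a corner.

Final position: (1,10)
Wall sequence: TRBTBLT

1. t=2/3 → T at (29/3,10); v=(1,-3)
2. t=4/3 → R at (11,6); v=(-1,-3)
3. t=2 → B at (9,0); v=(-1,3)
4. t=10/3 → T at (17/3,10); v=(-1,-3)
5. t=10/3 → B at (7/3,0); v=(-1,3)
6. t=7/3 → L at (0,7); v=(1,3)
7. t=1 → T at (1,10); v=(1,-3)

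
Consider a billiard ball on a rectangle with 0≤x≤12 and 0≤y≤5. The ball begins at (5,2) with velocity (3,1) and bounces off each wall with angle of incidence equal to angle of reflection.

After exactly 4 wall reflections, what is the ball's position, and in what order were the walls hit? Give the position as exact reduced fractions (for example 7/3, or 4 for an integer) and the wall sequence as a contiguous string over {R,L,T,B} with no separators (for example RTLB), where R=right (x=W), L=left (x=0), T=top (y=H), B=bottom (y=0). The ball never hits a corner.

Final position: (5,0)
Wall sequence: RTLB

1. t=7/3 → R at (12,13/3); v=(-3,1)
2. t=2/3 → T at (10,5); v=(-3,-1)
3. t=10/3 → L at (0,5/3); v=(3,-1)
4. t=5/3 → B at (5,0); v=(3,1)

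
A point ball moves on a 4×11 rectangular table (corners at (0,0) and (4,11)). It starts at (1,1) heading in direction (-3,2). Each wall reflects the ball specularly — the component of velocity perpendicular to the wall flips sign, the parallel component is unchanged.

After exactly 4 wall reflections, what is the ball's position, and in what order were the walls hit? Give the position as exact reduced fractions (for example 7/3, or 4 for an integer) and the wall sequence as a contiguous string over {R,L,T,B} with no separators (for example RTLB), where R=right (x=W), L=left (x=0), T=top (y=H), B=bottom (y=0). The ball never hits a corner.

Final position: (4,29/3)
Wall sequence: LRLR

1. t=1/3 → L at (0,5/3); v=(3,2)
2. t=4/3 → R at (4,13/3); v=(-3,2)
3. t=4/3 → L at (0,7); v=(3,2)
4. t=4/3 → R at (4,29/3); v=(-3,2)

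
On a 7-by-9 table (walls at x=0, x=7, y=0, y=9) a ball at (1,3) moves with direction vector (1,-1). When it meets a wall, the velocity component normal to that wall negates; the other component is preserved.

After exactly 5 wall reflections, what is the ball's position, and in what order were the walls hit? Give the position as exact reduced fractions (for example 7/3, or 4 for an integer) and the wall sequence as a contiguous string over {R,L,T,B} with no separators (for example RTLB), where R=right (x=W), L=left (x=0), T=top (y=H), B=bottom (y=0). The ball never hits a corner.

1. t=3 → B at (4,0); v=(1,1)
2. t=3 → R at (7,3); v=(-1,1)
3. t=6 → T at (1,9); v=(-1,-1)
4. t=1 → L at (0,8); v=(1,-1)
5. t=7 → R at (7,1); v=(-1,-1)

Final position: (7,1)
Wall sequence: BRTLR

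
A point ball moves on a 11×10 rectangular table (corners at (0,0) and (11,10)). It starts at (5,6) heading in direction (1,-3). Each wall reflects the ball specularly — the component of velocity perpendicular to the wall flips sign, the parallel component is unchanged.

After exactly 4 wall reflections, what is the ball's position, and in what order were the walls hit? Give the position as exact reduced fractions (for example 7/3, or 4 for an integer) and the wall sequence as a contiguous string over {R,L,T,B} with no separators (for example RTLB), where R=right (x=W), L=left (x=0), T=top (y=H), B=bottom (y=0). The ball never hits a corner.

1. t=2 → B at (7,0); v=(1,3)
2. t=10/3 → T at (31/3,10); v=(1,-3)
3. t=2/3 → R at (11,8); v=(-1,-3)
4. t=8/3 → B at (25/3,0); v=(-1,3)

Final position: (25/3,0)
Wall sequence: BTRB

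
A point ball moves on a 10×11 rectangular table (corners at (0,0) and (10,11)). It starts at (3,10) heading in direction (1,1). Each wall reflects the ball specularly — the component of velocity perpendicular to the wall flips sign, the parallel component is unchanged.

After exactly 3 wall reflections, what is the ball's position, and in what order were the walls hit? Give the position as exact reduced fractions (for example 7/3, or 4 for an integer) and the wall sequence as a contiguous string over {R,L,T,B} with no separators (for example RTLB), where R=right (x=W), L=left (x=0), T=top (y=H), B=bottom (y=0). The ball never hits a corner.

1. t=1 → T at (4,11); v=(1,-1)
2. t=6 → R at (10,5); v=(-1,-1)
3. t=5 → B at (5,0); v=(-1,1)

Final position: (5,0)
Wall sequence: TRB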